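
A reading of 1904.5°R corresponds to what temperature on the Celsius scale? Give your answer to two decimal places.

In Celsius: (1904.5 - 491.67) × 5/9 = 784.9056°C.

784.91°C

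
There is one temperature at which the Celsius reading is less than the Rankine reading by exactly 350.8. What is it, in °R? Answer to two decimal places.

Let R be the Rankine reading. The Celsius reading is C = 5/9·R - 273.15.
Require C - R = -350.8: (-4/9)·R - 273.15 = -350.8.
R = (-350.8 + 273.15) / (-4/9) = 174.71.

174.71°R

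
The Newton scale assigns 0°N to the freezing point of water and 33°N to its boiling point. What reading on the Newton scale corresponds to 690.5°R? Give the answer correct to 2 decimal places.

First in Celsius: (690.5 - 491.67) × 5/9 = 110.4611°C.
Linearly onto the Newton scale: 0 + (110.4611 / 100) × (33 - 0) = 36.45°N.

36.45°N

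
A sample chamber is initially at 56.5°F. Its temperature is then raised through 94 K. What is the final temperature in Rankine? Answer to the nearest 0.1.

685.4°R

Initial temperature in Celsius: (56.5 - 32) × 5/9 = 13.6111°C.
The 94 K change is an interval; Kelvin and Celsius degrees are the same size, so ΔC = +94°C.
Final Celsius temperature: 13.6111 + 94.0000 = 107.6111°C.
In Rankine: 107.6111 × 1.8 + 491.67 = 685.4°R.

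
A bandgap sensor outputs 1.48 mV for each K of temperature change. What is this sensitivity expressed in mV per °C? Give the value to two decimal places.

The quantity depends on a temperature interval, so only the ratio of degree sizes applies; the offset between the scales is irrelevant.
A change of 1°C is a change of 1 K, so per °C the value is 1.48 × 1 = 1.48.

1.48 mV per °C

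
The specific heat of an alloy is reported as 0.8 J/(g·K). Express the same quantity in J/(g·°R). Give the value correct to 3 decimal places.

0.444 J/(g·°R)

Since only a temperature interval is involved, the additive offset between the scales drops out.
A change of 1°R is a change of 5/9 K, so per °R the value is 0.8 × 5/9 = 0.444.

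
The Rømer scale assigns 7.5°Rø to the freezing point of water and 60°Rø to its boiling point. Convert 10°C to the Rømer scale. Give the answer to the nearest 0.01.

12.75°Rø

Linearly onto the Rømer scale: 7.5 + (10.0000 / 100) × (60 - 7.5) = 12.75°Rø.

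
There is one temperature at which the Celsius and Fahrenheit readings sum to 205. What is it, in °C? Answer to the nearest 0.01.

61.79°C

Let C be the Celsius reading. The Fahrenheit reading is F = 1.8·C + 32.
Require C + F = 205: (2.8)·C + 32 = 205.
C = (205 - 32) / (2.8) = 61.79.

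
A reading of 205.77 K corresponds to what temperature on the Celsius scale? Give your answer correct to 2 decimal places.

-67.38°C

In Celsius: 205.77 - 273.15 = -67.3800°C.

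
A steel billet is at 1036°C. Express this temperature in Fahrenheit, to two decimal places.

In Fahrenheit: 1036.0000 × 1.8 + 32 = 1896.80°F.

1896.80°F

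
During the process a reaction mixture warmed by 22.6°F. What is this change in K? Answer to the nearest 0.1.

An interval of 1°F corresponds to 5/9 K.
22.6 × 5/9 = 12.6.

12.6 K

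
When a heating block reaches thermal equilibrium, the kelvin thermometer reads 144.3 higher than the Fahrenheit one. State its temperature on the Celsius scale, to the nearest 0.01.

Let x be the Fahrenheit reading; then the kelvin reading is 5/9·x + 255.372.
(5/9·x + 255.372) - x = 144.3  ⇒  (-4/9)·x = -111.072  ⇒  x = 249.9125°F.
In Celsius: (249.9125 - 32) × 5/9 = 121.06°C.

121.06°C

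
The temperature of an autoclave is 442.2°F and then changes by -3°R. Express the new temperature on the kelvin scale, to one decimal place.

499.4 K

Initial temperature in Celsius: (442.2 - 32) × 5/9 = 227.8889°C.
The 3°R change is an interval, so only the factor 5/9 applies: -3 × 5/9 = -1.6667°C.
Final Celsius temperature: 227.8889 - 1.6667 = 226.2222°C.
In kelvin: 226.2222 + 273.15 = 499.4 K.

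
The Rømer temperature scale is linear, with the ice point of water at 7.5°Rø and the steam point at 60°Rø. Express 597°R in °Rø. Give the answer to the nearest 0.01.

First in Celsius: (597 - 491.67) × 5/9 = 58.5167°C.
Linearly onto the Rømer scale: 7.5 + (58.5167 / 100) × (60 - 7.5) = 38.22°Rø.

38.22°Rø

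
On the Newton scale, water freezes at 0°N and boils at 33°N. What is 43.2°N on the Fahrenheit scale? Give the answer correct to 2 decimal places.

Linear interpolation between the fixed points: C = (43.2 - 0) × 100 / (33 - 0) = 130.9091°C.
Then 130.9091 × 1.8 + 32 = 267.64°F.

267.64°F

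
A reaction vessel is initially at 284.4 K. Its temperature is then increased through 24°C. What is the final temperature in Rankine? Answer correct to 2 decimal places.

Initial temperature in Celsius: 284.4 - 273.15 = 11.2500°C.
Final Celsius temperature: 11.2500 + 24.0000 = 35.2500°C.
In Rankine: 35.2500 × 1.8 + 491.67 = 555.12°R.

555.12°R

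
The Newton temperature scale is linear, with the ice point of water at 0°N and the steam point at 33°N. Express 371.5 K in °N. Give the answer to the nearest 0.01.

32.46°N

First in Celsius: 371.5 - 273.15 = 98.3500°C.
Linearly onto the Newton scale: 0 + (98.3500 / 100) × (33 - 0) = 32.46°N.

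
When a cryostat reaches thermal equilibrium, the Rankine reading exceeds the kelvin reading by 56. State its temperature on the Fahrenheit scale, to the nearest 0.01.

-333.67°F

Let x be the kelvin reading; then the Rankine reading is 1.8·x.
(1.8·x) - x = 56  ⇒  (0.8)·x = 56  ⇒  x = 70.0000 K.
In Celsius: 70 - 273.15 = -203.1500°C.
In Fahrenheit: -203.1500 × 1.8 + 32 = -333.67°F.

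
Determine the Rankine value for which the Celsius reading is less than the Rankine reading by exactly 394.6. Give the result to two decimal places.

Let R be the Rankine reading. The Celsius reading is C = 5/9·R - 273.15.
Require C - R = -394.6: (-4/9)·R - 273.15 = -394.6.
R = (-394.6 + 273.15) / (-4/9) = 273.26.

273.26°R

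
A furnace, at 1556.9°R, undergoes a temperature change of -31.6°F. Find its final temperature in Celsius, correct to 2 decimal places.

574.24°C

Initial temperature in Celsius: (1556.9 - 491.67) × 5/9 = 591.7944°C.
The 31.6°F change is an interval, so only the factor 5/9 applies: -31.6 × 5/9 = -17.5556°C.
Final Celsius temperature: 591.7944 - 17.5556 = 574.2389°C.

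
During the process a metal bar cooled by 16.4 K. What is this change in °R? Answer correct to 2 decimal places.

An interval of 1 K corresponds to 1.8°R.
16.4 × 1.8 = 29.52.

29.52°R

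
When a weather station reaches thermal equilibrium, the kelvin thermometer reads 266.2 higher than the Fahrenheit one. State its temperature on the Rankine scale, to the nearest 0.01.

Let x be the Fahrenheit reading; then the kelvin reading is 5/9·x + 255.372.
(5/9·x + 255.372) - x = 266.2  ⇒  (-4/9)·x = 10.8278  ⇒  x = -24.3625°F.
In Celsius: (-24.3625 - 32) × 5/9 = -31.3125°C.
In Rankine: -31.3125 × 1.8 + 491.67 = 435.31°R.

435.31°R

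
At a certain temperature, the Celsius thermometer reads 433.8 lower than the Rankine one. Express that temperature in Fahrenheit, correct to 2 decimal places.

Let x be the Rankine reading; then the Celsius reading is 5/9·x - 273.15.
(5/9·x - 273.15) - x = -433.8  ⇒  (-4/9)·x = -160.65  ⇒  x = 361.4625°R.
In Celsius: (361.4625 - 491.67) × 5/9 = -72.3375°C.
In Fahrenheit: -72.3375 × 1.8 + 32 = -98.21°F.

-98.21°F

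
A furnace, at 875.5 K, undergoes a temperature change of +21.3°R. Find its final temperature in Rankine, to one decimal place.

Initial temperature in Celsius: 875.5 - 273.15 = 602.3500°C.
The 21.3°R change is an interval, so only the factor 5/9 applies: +21.3 × 5/9 = +11.8333°C.
Final Celsius temperature: 602.3500 + 11.8333 = 614.1833°C.
In Rankine: 614.1833 × 1.8 + 491.67 = 1597.2°R.

1597.2°R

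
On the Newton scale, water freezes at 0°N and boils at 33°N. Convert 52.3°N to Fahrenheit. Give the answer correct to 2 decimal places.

317.27°F

Linear interpolation between the fixed points: C = (52.3 - 0) × 100 / (33 - 0) = 158.4848°C.
Then 158.4848 × 1.8 + 32 = 317.27°F.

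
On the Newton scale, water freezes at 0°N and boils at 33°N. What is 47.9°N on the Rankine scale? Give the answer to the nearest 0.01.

Linear interpolation between the fixed points: C = (47.9 - 0) × 100 / (33 - 0) = 145.1515°C.
Then 145.1515 × 1.8 + 491.67 = 752.94°R.

752.94°R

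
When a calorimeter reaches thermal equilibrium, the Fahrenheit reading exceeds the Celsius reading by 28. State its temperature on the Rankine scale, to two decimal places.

Let x be the Celsius reading; then the Fahrenheit reading is 1.8·x + 32.
(1.8·x + 32) - x = 28  ⇒  (0.8)·x = -4  ⇒  x = -5.0000°C.
In Rankine: -5.0000 × 1.8 + 491.67 = 482.67°R.

482.67°R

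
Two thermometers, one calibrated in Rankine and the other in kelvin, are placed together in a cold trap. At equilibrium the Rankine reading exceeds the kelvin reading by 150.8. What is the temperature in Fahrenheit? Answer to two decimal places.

Let x be the Rankine reading; then the kelvin reading is 5/9·x.
(5/9·x) - x = -150.8  ⇒  (-4/9)·x = -150.8  ⇒  x = 339.3000°R.
In Celsius: (339.3 - 491.67) × 5/9 = -84.6500°C.
In Fahrenheit: -84.6500 × 1.8 + 32 = -120.37°F.

-120.37°F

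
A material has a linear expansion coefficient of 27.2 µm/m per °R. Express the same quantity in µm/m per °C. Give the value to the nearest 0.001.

48.960 µm/m per °C

Since only a temperature interval is involved, the additive offset between the scales drops out.
A change of 1°C is a change of 1.8°R, so per °C the value is 27.2 × 1.8 = 48.960.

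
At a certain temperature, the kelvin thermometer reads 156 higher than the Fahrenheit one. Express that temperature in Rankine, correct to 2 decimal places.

683.26°R

Let x be the Fahrenheit reading; then the kelvin reading is 5/9·x + 255.372.
(5/9·x + 255.372) - x = 156  ⇒  (-4/9)·x = -99.3722  ⇒  x = 223.5875°F.
In Celsius: (223.5875 - 32) × 5/9 = 106.4375°C.
In Rankine: 106.4375 × 1.8 + 491.67 = 683.26°R.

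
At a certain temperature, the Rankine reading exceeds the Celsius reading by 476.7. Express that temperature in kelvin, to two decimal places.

254.44 K

Let x be the Celsius reading; then the Rankine reading is 1.8·x + 491.67.
(1.8·x + 491.67) - x = 476.7  ⇒  (0.8)·x = -14.97  ⇒  x = -18.7125°C.
In kelvin: -18.7125 + 273.15 = 254.44 K.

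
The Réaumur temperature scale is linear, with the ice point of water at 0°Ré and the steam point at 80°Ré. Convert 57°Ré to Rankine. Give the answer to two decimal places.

Linear interpolation between the fixed points: C = (57 - 0) × 100 / (80 - 0) = 71.2500°C.
Then 71.2500 × 1.8 + 491.67 = 619.92°R.

619.92°R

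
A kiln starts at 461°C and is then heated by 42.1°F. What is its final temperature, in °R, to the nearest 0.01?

The 42.1°F change is an interval, so only the factor 5/9 applies: +42.1 × 5/9 = +23.3889°C.
Final Celsius temperature: 461.0000 + 23.3889 = 484.3889°C.
In Rankine: 484.3889 × 1.8 + 491.67 = 1363.57°R.

1363.57°R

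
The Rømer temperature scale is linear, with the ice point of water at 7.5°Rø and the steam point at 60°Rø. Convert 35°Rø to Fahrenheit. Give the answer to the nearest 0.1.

Linear interpolation between the fixed points: C = (35 - 7.5) × 100 / (60 - 7.5) = 52.3810°C.
Then 52.3810 × 1.8 + 32 = 126.3°F.

126.3°F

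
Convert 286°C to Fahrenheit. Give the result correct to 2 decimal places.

546.80°F

In Fahrenheit: 286.0000 × 1.8 + 32 = 546.80°F.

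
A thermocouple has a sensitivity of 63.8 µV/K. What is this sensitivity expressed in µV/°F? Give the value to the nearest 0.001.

35.444 µV/°F

The quantity depends on a temperature interval, so only the ratio of degree sizes applies; the offset between the scales is irrelevant.
A change of 1°F is a change of 5/9 K, so per °F the value is 63.8 × 5/9 = 35.444.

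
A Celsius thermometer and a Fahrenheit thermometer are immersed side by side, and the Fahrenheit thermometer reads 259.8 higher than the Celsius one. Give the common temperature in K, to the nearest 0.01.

557.90 K

Let x be the Celsius reading; then the Fahrenheit reading is 1.8·x + 32.
(1.8·x + 32) - x = 259.8  ⇒  (0.8)·x = 227.8  ⇒  x = 284.7500°C.
In kelvin: 284.7500 + 273.15 = 557.90 K.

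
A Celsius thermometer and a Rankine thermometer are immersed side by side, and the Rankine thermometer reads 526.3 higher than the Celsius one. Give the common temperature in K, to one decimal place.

316.4 K

Let x be the Celsius reading; then the Rankine reading is 1.8·x + 491.67.
(1.8·x + 491.67) - x = 526.3  ⇒  (0.8)·x = 34.63  ⇒  x = 43.2875°C.
In kelvin: 43.2875 + 273.15 = 316.4 K.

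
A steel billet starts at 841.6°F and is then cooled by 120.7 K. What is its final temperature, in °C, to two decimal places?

Initial temperature in Celsius: (841.6 - 32) × 5/9 = 449.7778°C.
The 120.7 K change is an interval; Kelvin and Celsius degrees are the same size, so ΔC = -120.7°C.
Final Celsius temperature: 449.7778 - 120.7000 = 329.0778°C.

329.08°C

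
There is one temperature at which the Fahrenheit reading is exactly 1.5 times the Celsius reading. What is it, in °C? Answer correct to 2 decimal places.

-106.67°C

Let C be the Celsius reading. The Fahrenheit reading is F = 1.8·C + 32.
Require F = 1.5·C: 1.8·C + 32 = 1.5·C.
(0.3)·C = -32  ⇒  C = -106.67.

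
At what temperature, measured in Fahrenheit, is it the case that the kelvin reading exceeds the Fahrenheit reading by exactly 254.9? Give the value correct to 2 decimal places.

1.06°F

Let F be the Fahrenheit reading. The kelvin reading is K = 5/9·F + 255.372.
Require K - F = 254.9: (-4/9)·F + 255.372 = 254.9.
F = (254.9 - 255.372) / (-4/9) = 1.06.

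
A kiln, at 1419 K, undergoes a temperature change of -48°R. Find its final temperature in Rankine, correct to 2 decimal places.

2506.20°R

Initial temperature in Celsius: 1419 - 273.15 = 1145.8500°C.
The 48°R change is an interval, so only the factor 5/9 applies: -48 × 5/9 = -26.6667°C.
Final Celsius temperature: 1145.8500 - 26.6667 = 1119.1833°C.
In Rankine: 1119.1833 × 1.8 + 491.67 = 2506.20°R.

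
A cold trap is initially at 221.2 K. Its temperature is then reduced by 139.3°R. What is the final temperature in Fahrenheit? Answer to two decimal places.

-200.81°F

Initial temperature in Celsius: 221.2 - 273.15 = -51.9500°C.
The 139.3°R change is an interval, so only the factor 5/9 applies: -139.3 × 5/9 = -77.3889°C.
Final Celsius temperature: -51.9500 - 77.3889 = -129.3389°C.
In Fahrenheit: -129.3389 × 1.8 + 32 = -200.81°F.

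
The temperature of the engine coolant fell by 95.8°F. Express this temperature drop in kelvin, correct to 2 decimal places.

53.22 K

An interval of 1°F corresponds to 5/9 K.
95.8 × 5/9 = 53.22.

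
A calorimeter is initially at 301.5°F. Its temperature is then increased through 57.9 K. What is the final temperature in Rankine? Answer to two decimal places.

Initial temperature in Celsius: (301.5 - 32) × 5/9 = 149.7222°C.
The 57.9 K change is an interval; Kelvin and Celsius degrees are the same size, so ΔC = +57.9°C.
Final Celsius temperature: 149.7222 + 57.9000 = 207.6222°C.
In Rankine: 207.6222 × 1.8 + 491.67 = 865.39°R.

865.39°R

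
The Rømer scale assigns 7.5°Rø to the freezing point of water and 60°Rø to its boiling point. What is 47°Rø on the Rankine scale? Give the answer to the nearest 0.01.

Linear interpolation between the fixed points: C = (47 - 7.5) × 100 / (60 - 7.5) = 75.2381°C.
Then 75.2381 × 1.8 + 491.67 = 627.10°R.

627.10°R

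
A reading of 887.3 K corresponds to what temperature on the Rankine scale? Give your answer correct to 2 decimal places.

In Celsius: 887.3 - 273.15 = 614.1500°C.
In Rankine: 614.1500 × 1.8 + 491.67 = 1597.14°R.

1597.14°R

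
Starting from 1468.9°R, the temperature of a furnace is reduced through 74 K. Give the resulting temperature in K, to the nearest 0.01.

742.06 K

Initial temperature in Celsius: (1468.9 - 491.67) × 5/9 = 542.9056°C.
The 74 K change is an interval; Kelvin and Celsius degrees are the same size, so ΔC = -74°C.
Final Celsius temperature: 542.9056 - 74.0000 = 468.9056°C.
In kelvin: 468.9056 + 273.15 = 742.06 K.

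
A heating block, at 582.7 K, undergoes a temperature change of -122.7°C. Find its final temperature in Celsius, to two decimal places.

186.85°C

Initial temperature in Celsius: 582.7 - 273.15 = 309.5500°C.
Final Celsius temperature: 309.5500 - 122.7000 = 186.8500°C.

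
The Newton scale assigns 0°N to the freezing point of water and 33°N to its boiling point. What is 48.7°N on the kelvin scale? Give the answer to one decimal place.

420.7 K

Linear interpolation between the fixed points: C = (48.7 - 0) × 100 / (33 - 0) = 147.5758°C.
Then 147.5758 + 273.15 = 420.7 K.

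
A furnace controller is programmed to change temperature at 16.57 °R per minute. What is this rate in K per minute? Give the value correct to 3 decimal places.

9.206 K/minute

The quantity depends on a temperature interval, so only the ratio of degree sizes applies; the offset between the scales is irrelevant.
A change of 1°R is a change of 5/9 K, so 16.57 × 5/9 = 9.206.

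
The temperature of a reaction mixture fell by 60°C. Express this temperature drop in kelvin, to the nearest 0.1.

Celsius and kelvin degrees are the same size, so the interval is unchanged: 60.0.

60.0 K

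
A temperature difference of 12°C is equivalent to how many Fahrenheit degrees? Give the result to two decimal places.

21.60°F

Only the scale ratio 1.8 matters for a change in temperature.
12 × 1.8 = 21.60.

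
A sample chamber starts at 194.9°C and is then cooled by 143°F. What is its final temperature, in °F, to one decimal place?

The 143°F change is an interval, so only the factor 5/9 applies: -143 × 5/9 = -79.4444°C.
Final Celsius temperature: 194.9000 - 79.4444 = 115.4556°C.
In Fahrenheit: 115.4556 × 1.8 + 32 = 239.8°F.

239.8°F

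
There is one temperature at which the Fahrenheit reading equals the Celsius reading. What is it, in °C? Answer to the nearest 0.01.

Let C be the Celsius reading. The Fahrenheit reading is F = 1.8·C + 32.
Set F = C: 1.8·C + 32 = C.
(0.8)·C = -32  ⇒  C = -40.00.

-40.00°C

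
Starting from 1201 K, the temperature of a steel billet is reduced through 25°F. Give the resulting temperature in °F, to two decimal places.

1677.13°F

Initial temperature in Celsius: 1201 - 273.15 = 927.8500°C.
The 25°F change is an interval, so only the factor 5/9 applies: -25 × 5/9 = -13.8889°C.
Final Celsius temperature: 927.8500 - 13.8889 = 913.9611°C.
In Fahrenheit: 913.9611 × 1.8 + 32 = 1677.13°F.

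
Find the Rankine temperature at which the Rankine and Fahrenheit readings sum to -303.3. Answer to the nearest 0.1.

Let R be the Rankine reading. The Fahrenheit reading is F = 1·R - 459.67.
Require R + F = -303.3: (2)·R - 459.67 = -303.3.
R = (-303.3 + 459.67) / (2) = 78.2.

78.2°R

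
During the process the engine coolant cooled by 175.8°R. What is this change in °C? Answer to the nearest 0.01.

For a temperature interval the offset drops out; only the factor 5/9 applies.
175.8 × 5/9 = 97.67.

97.67°C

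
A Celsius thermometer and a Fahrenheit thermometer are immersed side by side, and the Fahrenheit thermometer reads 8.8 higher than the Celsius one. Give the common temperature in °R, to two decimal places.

Let x be the Celsius reading; then the Fahrenheit reading is 1.8·x + 32.
(1.8·x + 32) - x = 8.8  ⇒  (0.8)·x = -23.2  ⇒  x = -29.0000°C.
In Rankine: -29.0000 × 1.8 + 491.67 = 439.47°R.

439.47°R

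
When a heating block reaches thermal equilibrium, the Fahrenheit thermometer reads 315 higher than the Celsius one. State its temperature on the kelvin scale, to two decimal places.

Let x be the Celsius reading; then the Fahrenheit reading is 1.8·x + 32.
(1.8·x + 32) - x = 315  ⇒  (0.8)·x = 283  ⇒  x = 353.7500°C.
In kelvin: 353.7500 + 273.15 = 626.90 K.

626.90 K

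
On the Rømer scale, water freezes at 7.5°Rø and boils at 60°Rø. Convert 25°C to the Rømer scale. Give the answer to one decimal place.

Linearly onto the Rømer scale: 7.5 + (25.0000 / 100) × (60 - 7.5) = 20.6°Rø.

20.6°Rø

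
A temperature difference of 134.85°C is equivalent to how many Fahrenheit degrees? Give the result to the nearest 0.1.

242.7°F

For a temperature interval the offset drops out; only the factor 1.8 applies.
134.85 × 1.8 = 242.7.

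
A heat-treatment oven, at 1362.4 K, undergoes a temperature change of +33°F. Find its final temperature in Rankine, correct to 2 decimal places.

Initial temperature in Celsius: 1362.4 - 273.15 = 1089.2500°C.
The 33°F change is an interval, so only the factor 5/9 applies: +33 × 5/9 = +18.3333°C.
Final Celsius temperature: 1089.2500 + 18.3333 = 1107.5833°C.
In Rankine: 1107.5833 × 1.8 + 491.67 = 2485.32°R.

2485.32°R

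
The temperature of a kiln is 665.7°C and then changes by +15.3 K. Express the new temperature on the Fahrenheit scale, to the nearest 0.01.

1257.80°F

The 15.3 K change is an interval; Kelvin and Celsius degrees are the same size, so ΔC = +15.3°C.
Final Celsius temperature: 665.7000 + 15.3000 = 681.0000°C.
In Fahrenheit: 681.0000 × 1.8 + 32 = 1257.80°F.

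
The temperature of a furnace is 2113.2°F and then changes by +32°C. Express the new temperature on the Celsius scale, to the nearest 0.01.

1188.22°C

Initial temperature in Celsius: (2113.2 - 32) × 5/9 = 1156.2222°C.
Final Celsius temperature: 1156.2222 + 32.0000 = 1188.2222°C.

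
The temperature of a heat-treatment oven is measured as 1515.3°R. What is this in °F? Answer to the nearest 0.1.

In Celsius: (1515.3 - 491.67) × 5/9 = 568.6833°C.
In Fahrenheit: 568.6833 × 1.8 + 32 = 1055.6°F.

1055.6°F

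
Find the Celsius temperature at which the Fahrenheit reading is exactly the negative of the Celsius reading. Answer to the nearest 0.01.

-11.43°C

Let C be the Celsius reading. The Fahrenheit reading is F = 1.8·C + 32.
Require F = -1·C: 1.8·C + 32 = -1·C.
(2.8)·C = -32  ⇒  C = -11.43.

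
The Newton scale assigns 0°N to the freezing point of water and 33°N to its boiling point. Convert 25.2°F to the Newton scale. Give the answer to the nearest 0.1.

-1.2°N

First in Celsius: (25.2 - 32) × 5/9 = -3.7778°C.
Linearly onto the Newton scale: 0 + (-3.7778 / 100) × (33 - 0) = -1.2°N.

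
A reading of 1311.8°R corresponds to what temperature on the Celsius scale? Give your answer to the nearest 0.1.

In Celsius: (1311.8 - 491.67) × 5/9 = 455.6278°C.

455.6°C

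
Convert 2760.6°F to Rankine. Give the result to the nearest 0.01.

In Celsius: (2760.6 - 32) × 5/9 = 1515.8889°C.
In Rankine: 1515.8889 × 1.8 + 491.67 = 3220.27°R.

3220.27°R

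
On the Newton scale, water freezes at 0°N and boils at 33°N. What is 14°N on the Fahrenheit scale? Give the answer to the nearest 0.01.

Linear interpolation between the fixed points: C = (14 - 0) × 100 / (33 - 0) = 42.4242°C.
Then 42.4242 × 1.8 + 32 = 108.36°F.

108.36°F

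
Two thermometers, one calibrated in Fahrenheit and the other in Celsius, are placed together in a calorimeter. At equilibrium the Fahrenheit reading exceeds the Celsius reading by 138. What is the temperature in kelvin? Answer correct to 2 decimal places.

405.65 K

Let x be the Fahrenheit reading; then the Celsius reading is 5/9·x - 17.7778.
(5/9·x - 17.7778) - x = -138  ⇒  (-4/9)·x = -120.222  ⇒  x = 270.5000°F.
In Celsius: (270.5 - 32) × 5/9 = 132.5000°C.
In kelvin: 132.5000 + 273.15 = 405.65 K.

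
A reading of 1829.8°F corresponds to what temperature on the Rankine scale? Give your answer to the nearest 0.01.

In Celsius: (1829.8 - 32) × 5/9 = 998.7778°C.
In Rankine: 998.7778 × 1.8 + 491.67 = 2289.47°R.

2289.47°R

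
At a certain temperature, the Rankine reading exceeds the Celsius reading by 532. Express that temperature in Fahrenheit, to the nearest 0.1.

122.7°F

Let x be the Celsius reading; then the Rankine reading is 1.8·x + 491.67.
(1.8·x + 491.67) - x = 532  ⇒  (0.8)·x = 40.33  ⇒  x = 50.4125°C.
In Fahrenheit: 50.4125 × 1.8 + 32 = 122.7°F.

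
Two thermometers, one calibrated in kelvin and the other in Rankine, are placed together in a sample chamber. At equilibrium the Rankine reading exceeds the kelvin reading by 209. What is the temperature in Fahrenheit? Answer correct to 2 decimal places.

10.58°F

Let x be the kelvin reading; then the Rankine reading is 1.8·x.
(1.8·x) - x = 209  ⇒  (0.8)·x = 209  ⇒  x = 261.2500 K.
In Celsius: 261.25 - 273.15 = -11.9000°C.
In Fahrenheit: -11.9000 × 1.8 + 32 = 10.58°F.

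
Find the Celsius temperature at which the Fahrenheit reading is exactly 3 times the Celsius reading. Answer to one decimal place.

Let C be the Celsius reading. The Fahrenheit reading is F = 1.8·C + 32.
Require F = 3·C: 1.8·C + 32 = 3·C.
(-1.2)·C = -32  ⇒  C = 26.7.

26.7°C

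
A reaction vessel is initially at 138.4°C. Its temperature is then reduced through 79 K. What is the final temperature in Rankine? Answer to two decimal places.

598.59°R

The 79 K change is an interval; Kelvin and Celsius degrees are the same size, so ΔC = -79°C.
Final Celsius temperature: 138.4000 - 79.0000 = 59.4000°C.
In Rankine: 59.4000 × 1.8 + 491.67 = 598.59°R.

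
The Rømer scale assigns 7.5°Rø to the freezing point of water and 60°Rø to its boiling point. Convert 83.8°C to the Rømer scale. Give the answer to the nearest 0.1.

51.5°Rø

Linearly onto the Rømer scale: 7.5 + (83.8000 / 100) × (60 - 7.5) = 51.5°Rø.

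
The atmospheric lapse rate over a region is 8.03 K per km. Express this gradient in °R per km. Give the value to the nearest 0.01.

14.45 °R/km

The quantity depends on a temperature interval, so only the ratio of degree sizes applies; the offset between the scales is irrelevant.
A change of 1 K is a change of 1.8°R, so 8.03 × 1.8 = 14.45.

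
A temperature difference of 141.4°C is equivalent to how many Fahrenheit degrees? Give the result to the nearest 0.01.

Only the scale ratio 1.8 matters for a change in temperature.
141.4 × 1.8 = 254.52.

254.52°F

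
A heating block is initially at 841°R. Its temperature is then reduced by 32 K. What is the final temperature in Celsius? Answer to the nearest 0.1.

162.1°C

Initial temperature in Celsius: (841 - 491.67) × 5/9 = 194.0722°C.
The 32 K change is an interval; Kelvin and Celsius degrees are the same size, so ΔC = -32°C.
Final Celsius temperature: 194.0722 - 32.0000 = 162.0722°C.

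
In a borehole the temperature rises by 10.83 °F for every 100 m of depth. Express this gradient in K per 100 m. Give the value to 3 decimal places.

6.017 K/100 m

Since only a temperature interval is involved, the additive offset between the scales drops out.
A change of 1°F is a change of 5/9 K, so 10.83 × 5/9 = 6.017.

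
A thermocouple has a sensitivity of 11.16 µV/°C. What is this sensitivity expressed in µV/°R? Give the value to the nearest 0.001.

6.200 µV/°R

The quantity depends on a temperature interval, so only the ratio of degree sizes applies; the offset between the scales is irrelevant.
A change of 1°R is a change of 5/9°C, so per °R the value is 11.16 × 5/9 = 6.200.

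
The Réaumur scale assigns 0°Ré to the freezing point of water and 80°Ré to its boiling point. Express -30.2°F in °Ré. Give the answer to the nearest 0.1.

First in Celsius: (-30.2 - 32) × 5/9 = -34.5556°C.
Linearly onto the Réaumur scale: 0 + (-34.5556 / 100) × (80 - 0) = -27.6°Ré.

-27.6°Ré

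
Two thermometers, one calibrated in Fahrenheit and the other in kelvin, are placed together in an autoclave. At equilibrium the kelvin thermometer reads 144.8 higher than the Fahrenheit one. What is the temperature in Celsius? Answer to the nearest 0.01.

Let x be the Fahrenheit reading; then the kelvin reading is 5/9·x + 255.372.
(5/9·x + 255.372) - x = 144.8  ⇒  (-4/9)·x = -110.572  ⇒  x = 248.7875°F.
In Celsius: (248.7875 - 32) × 5/9 = 120.44°C.

120.44°C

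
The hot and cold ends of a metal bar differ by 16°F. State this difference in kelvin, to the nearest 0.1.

8.9 K

Only the scale ratio 5/9 matters for a change in temperature.
16 × 5/9 = 8.9.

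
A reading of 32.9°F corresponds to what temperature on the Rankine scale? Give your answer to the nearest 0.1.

492.6°R

In Celsius: (32.9 - 32) × 5/9 = 0.5000°C.
In Rankine: 0.5000 × 1.8 + 491.67 = 492.6°R.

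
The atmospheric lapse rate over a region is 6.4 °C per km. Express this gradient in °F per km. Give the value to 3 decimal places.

The quantity depends on a temperature interval, so only the ratio of degree sizes applies; the offset between the scales is irrelevant.
A change of 1°C is a change of 1.8°F, so 6.4 × 1.8 = 11.520.

11.520 °F/km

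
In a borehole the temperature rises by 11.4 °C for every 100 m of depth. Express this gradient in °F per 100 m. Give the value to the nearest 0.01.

The quantity depends on a temperature interval, so only the ratio of degree sizes applies; the offset between the scales is irrelevant.
A change of 1°C is a change of 1.8°F, so 11.4 × 1.8 = 20.52.

20.52 °F/100 m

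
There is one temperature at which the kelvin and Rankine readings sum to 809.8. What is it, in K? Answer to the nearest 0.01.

289.21 K

Let K be the kelvin reading. The Rankine reading is R = 1.8·K.
Require K + R = 809.8: (2.8)·K = 809.8.
K = (809.8) / (2.8) = 289.21.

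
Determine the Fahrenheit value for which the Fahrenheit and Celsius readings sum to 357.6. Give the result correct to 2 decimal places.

Let F be the Fahrenheit reading. The Celsius reading is C = 5/9·F - 17.7778.
Require F + C = 357.6: (14/9)·F - 17.7778 = 357.6.
F = (357.6 + 17.7778) / (14/9) = 241.31.

241.31°F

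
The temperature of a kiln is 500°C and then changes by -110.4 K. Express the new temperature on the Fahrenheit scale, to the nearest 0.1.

The 110.4 K change is an interval; Kelvin and Celsius degrees are the same size, so ΔC = -110.4°C.
Final Celsius temperature: 500.0000 - 110.4000 = 389.6000°C.
In Fahrenheit: 389.6000 × 1.8 + 32 = 733.3°F.

733.3°F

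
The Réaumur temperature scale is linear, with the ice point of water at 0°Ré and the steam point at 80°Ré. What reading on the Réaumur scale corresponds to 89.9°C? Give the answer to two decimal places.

Linearly onto the Réaumur scale: 0 + (89.9000 / 100) × (80 - 0) = 71.92°Ré.

71.92°Ré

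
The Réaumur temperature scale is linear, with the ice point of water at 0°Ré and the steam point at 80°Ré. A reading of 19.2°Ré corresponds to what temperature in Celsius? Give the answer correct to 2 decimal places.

Linear interpolation between the fixed points: C = (19.2 - 0) × 100 / (80 - 0) = 24.0000°C.

24.00°C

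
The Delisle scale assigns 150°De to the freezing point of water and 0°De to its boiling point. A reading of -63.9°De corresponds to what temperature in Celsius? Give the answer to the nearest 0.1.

Linear interpolation between the fixed points: C = (-63.9 - 150) × 100 / (0 - 150) = 142.6000°C.

142.6°C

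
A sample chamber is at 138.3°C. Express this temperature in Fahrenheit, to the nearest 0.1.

In Fahrenheit: 138.3000 × 1.8 + 32 = 280.9°F.

280.9°F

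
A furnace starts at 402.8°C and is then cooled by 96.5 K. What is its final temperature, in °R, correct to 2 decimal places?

1043.01°R

The 96.5 K change is an interval; Kelvin and Celsius degrees are the same size, so ΔC = -96.5°C.
Final Celsius temperature: 402.8000 - 96.5000 = 306.3000°C.
In Rankine: 306.3000 × 1.8 + 491.67 = 1043.01°R.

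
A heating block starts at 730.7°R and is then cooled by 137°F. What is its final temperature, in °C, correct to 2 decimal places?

56.68°C

Initial temperature in Celsius: (730.7 - 491.67) × 5/9 = 132.7944°C.
The 137°F change is an interval, so only the factor 5/9 applies: -137 × 5/9 = -76.1111°C.
Final Celsius temperature: 132.7944 - 76.1111 = 56.6833°C.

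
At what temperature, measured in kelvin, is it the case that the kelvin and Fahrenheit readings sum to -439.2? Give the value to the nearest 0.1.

Let K be the kelvin reading. The Fahrenheit reading is F = 1.8·K - 459.67.
Require K + F = -439.2: (2.8)·K - 459.67 = -439.2.
K = (-439.2 + 459.67) / (2.8) = 7.3.

7.3 K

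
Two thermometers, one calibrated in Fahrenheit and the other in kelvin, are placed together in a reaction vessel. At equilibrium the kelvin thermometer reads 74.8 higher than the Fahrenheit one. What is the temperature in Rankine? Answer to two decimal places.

865.96°R

Let x be the Fahrenheit reading; then the kelvin reading is 5/9·x + 255.372.
(5/9·x + 255.372) - x = 74.8  ⇒  (-4/9)·x = -180.572  ⇒  x = 406.2875°F.
In Celsius: (406.2875 - 32) × 5/9 = 207.9375°C.
In Rankine: 207.9375 × 1.8 + 491.67 = 865.96°R.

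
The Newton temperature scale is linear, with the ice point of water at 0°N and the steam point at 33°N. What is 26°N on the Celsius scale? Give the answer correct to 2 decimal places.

78.79°C

Linear interpolation between the fixed points: C = (26 - 0) × 100 / (33 - 0) = 78.7879°C.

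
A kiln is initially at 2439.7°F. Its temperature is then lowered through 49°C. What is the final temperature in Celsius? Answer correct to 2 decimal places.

Initial temperature in Celsius: (2439.7 - 32) × 5/9 = 1337.6111°C.
Final Celsius temperature: 1337.6111 - 49.0000 = 1288.6111°C.

1288.61°C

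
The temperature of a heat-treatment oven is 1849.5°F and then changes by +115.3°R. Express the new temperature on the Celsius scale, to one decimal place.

Initial temperature in Celsius: (1849.5 - 32) × 5/9 = 1009.7222°C.
The 115.3°R change is an interval, so only the factor 5/9 applies: +115.3 × 5/9 = +64.0556°C.
Final Celsius temperature: 1009.7222 + 64.0556 = 1073.7778°C.

1073.8°C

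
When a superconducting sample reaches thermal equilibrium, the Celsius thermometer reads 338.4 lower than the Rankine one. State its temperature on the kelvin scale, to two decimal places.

Let x be the Rankine reading; then the Celsius reading is 5/9·x - 273.15.
(5/9·x - 273.15) - x = -338.4  ⇒  (-4/9)·x = -65.25  ⇒  x = 146.8125°R.
In Celsius: (146.8125 - 491.67) × 5/9 = -191.5875°C.
In kelvin: -191.5875 + 273.15 = 81.56 K.

81.56 K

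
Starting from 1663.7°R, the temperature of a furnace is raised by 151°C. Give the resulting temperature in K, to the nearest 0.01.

1075.28 K

Initial temperature in Celsius: (1663.7 - 491.67) × 5/9 = 651.1278°C.
Final Celsius temperature: 651.1278 + 151.0000 = 802.1278°C.
In kelvin: 802.1278 + 273.15 = 1075.28 K.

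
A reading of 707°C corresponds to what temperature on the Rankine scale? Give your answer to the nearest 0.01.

1764.27°R

In Rankine: 707.0000 × 1.8 + 491.67 = 1764.27°R.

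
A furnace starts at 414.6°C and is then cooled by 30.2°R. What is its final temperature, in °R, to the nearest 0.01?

1207.75°R

The 30.2°R change is an interval, so only the factor 5/9 applies: -30.2 × 5/9 = -16.7778°C.
Final Celsius temperature: 414.6000 - 16.7778 = 397.8222°C.
In Rankine: 397.8222 × 1.8 + 491.67 = 1207.75°R.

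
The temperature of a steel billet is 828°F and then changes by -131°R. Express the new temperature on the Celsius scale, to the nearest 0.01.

Initial temperature in Celsius: (828 - 32) × 5/9 = 442.2222°C.
The 131°R change is an interval, so only the factor 5/9 applies: -131 × 5/9 = -72.7778°C.
Final Celsius temperature: 442.2222 - 72.7778 = 369.4444°C.

369.44°C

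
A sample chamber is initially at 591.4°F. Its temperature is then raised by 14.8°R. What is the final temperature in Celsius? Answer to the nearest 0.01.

319.00°C

Initial temperature in Celsius: (591.4 - 32) × 5/9 = 310.7778°C.
The 14.8°R change is an interval, so only the factor 5/9 applies: +14.8 × 5/9 = +8.2222°C.
Final Celsius temperature: 310.7778 + 8.2222 = 319.0000°C.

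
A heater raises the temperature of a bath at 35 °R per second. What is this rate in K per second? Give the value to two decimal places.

19.44 K/second

Since only a temperature interval is involved, the additive offset between the scales drops out.
A change of 1°R is a change of 5/9 K, so 35 × 5/9 = 19.44.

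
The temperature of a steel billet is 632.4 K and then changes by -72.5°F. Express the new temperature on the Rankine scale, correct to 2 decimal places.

1065.82°R

Initial temperature in Celsius: 632.4 - 273.15 = 359.2500°C.
The 72.5°F change is an interval, so only the factor 5/9 applies: -72.5 × 5/9 = -40.2778°C.
Final Celsius temperature: 359.2500 - 40.2778 = 318.9722°C.
In Rankine: 318.9722 × 1.8 + 491.67 = 1065.82°R.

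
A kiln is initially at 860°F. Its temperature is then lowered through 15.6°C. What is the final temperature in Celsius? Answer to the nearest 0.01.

Initial temperature in Celsius: (860 - 32) × 5/9 = 460.0000°C.
Final Celsius temperature: 460.0000 - 15.6000 = 444.4000°C.

444.40°C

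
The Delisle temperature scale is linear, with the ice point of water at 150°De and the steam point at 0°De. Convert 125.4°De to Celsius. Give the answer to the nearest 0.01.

16.40°C

Linear interpolation between the fixed points: C = (125.4 - 150) × 100 / (0 - 150) = 16.4000°C.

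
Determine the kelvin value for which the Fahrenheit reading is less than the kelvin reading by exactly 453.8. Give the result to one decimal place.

Let K be the kelvin reading. The Fahrenheit reading is F = 1.8·K - 459.67.
Require F - K = -453.8: (0.8)·K - 459.67 = -453.8.
K = (-453.8 + 459.67) / (0.8) = 7.3.

7.3 K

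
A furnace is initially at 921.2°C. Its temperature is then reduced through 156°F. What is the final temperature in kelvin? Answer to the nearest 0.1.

The 156°F change is an interval, so only the factor 5/9 applies: -156 × 5/9 = -86.6667°C.
Final Celsius temperature: 921.2000 - 86.6667 = 834.5333°C.
In kelvin: 834.5333 + 273.15 = 1107.7 K.

1107.7 K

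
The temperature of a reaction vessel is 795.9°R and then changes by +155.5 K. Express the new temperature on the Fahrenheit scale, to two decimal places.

616.13°F

Initial temperature in Celsius: (795.9 - 491.67) × 5/9 = 169.0167°C.
The 155.5 K change is an interval; Kelvin and Celsius degrees are the same size, so ΔC = +155.5°C.
Final Celsius temperature: 169.0167 + 155.5000 = 324.5167°C.
In Fahrenheit: 324.5167 × 1.8 + 32 = 616.13°F.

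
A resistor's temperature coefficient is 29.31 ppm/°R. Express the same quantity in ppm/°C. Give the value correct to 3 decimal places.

52.758 ppm/°C

The quantity depends on a temperature interval, so only the ratio of degree sizes applies; the offset between the scales is irrelevant.
A change of 1°C is a change of 1.8°R, so per °C the value is 29.31 × 1.8 = 52.758.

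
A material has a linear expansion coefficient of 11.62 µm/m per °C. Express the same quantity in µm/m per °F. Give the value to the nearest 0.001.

The quantity depends on a temperature interval, so only the ratio of degree sizes applies; the offset between the scales is irrelevant.
A change of 1°F is a change of 5/9°C, so per °F the value is 11.62 × 5/9 = 6.456.

6.456 µm/m per °F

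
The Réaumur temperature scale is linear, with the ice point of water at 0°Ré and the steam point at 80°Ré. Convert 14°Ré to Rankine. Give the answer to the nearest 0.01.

523.17°R

Linear interpolation between the fixed points: C = (14 - 0) × 100 / (80 - 0) = 17.5000°C.
Then 17.5000 × 1.8 + 491.67 = 523.17°R.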